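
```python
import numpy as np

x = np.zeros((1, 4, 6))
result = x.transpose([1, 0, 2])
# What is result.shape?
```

(4, 1, 6)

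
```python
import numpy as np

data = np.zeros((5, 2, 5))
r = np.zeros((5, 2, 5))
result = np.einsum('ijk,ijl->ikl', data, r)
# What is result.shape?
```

(5, 5, 5)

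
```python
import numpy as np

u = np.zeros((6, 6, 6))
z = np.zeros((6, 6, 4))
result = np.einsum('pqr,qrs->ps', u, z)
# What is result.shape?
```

(6, 4)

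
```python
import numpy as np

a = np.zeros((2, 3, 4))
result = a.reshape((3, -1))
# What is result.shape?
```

(3, 8)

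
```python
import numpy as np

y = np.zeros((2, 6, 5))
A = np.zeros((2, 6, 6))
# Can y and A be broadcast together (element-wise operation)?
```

No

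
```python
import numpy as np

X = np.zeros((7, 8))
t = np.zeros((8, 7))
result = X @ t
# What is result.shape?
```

(7, 7)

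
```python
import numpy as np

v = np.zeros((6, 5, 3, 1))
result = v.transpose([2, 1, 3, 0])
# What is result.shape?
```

(3, 5, 1, 6)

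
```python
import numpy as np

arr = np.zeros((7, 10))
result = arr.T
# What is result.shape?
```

(10, 7)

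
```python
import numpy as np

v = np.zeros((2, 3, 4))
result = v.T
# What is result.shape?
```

(4, 3, 2)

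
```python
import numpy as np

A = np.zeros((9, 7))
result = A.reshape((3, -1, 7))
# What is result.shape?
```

(3, 3, 7)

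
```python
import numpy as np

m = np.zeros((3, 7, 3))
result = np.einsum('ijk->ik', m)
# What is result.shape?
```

(3, 3)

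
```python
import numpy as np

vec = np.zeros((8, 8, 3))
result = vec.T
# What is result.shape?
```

(3, 8, 8)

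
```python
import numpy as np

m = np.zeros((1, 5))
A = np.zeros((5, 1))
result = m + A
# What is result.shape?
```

(5, 5)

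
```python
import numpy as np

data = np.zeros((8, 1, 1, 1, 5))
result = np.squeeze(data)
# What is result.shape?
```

(8, 5)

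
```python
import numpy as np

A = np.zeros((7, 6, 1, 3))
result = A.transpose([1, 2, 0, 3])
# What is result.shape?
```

(6, 1, 7, 3)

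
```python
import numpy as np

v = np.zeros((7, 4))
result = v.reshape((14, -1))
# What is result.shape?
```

(14, 2)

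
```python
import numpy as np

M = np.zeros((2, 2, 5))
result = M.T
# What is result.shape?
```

(5, 2, 2)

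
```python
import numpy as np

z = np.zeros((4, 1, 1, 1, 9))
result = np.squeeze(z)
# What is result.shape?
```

(4, 9)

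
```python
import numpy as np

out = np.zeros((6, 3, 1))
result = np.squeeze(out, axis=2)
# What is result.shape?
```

(6, 3)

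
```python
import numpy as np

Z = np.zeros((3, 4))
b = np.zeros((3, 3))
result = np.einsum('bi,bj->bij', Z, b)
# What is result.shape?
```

(3, 4, 3)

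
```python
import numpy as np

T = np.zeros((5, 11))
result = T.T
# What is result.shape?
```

(11, 5)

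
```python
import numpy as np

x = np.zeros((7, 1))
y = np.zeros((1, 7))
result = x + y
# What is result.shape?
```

(7, 7)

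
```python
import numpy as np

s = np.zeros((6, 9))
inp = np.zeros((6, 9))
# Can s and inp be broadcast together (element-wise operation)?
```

Yes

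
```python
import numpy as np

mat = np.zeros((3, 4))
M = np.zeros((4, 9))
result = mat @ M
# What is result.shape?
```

(3, 9)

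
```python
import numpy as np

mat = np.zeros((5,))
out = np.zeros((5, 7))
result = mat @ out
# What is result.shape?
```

(7,)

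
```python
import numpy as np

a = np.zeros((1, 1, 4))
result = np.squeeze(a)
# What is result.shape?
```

(4,)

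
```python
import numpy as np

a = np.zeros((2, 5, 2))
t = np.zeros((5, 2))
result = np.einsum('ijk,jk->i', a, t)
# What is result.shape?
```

(2,)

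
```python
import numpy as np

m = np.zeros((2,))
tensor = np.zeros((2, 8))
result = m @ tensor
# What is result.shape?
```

(8,)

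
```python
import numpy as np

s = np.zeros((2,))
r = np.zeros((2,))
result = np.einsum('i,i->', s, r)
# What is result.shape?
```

()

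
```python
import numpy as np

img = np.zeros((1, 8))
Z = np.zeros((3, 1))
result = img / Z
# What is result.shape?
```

(3, 8)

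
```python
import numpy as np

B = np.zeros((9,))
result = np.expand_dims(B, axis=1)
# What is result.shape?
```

(9, 1)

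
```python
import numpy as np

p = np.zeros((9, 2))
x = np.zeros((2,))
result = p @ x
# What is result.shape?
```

(9,)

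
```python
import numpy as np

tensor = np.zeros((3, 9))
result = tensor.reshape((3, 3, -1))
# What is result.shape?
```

(3, 3, 3)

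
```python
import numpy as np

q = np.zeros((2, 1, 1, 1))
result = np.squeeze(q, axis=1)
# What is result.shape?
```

(2, 1, 1)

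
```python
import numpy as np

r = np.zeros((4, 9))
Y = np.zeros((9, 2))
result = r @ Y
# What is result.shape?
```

(4, 2)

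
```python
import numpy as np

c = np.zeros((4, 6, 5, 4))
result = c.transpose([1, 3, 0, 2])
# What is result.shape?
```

(6, 4, 4, 5)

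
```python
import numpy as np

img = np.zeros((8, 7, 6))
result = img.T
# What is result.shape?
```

(6, 7, 8)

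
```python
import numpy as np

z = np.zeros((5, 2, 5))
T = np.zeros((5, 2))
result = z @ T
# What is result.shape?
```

(5, 2, 2)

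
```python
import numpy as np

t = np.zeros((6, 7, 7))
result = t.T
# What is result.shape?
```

(7, 7, 6)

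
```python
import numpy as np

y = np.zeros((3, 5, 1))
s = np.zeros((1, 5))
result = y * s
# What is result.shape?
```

(3, 5, 5)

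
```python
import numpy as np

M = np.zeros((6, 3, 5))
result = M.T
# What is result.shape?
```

(5, 3, 6)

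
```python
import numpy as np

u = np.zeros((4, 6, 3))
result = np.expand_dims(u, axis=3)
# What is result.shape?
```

(4, 6, 3, 1)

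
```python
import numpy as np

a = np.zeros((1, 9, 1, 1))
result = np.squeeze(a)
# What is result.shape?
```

(9,)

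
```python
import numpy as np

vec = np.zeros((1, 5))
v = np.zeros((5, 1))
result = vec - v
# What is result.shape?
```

(5, 5)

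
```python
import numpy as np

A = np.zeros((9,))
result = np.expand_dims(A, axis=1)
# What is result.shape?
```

(9, 1)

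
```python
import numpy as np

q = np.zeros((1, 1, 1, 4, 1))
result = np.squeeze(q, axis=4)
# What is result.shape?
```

(1, 1, 1, 4)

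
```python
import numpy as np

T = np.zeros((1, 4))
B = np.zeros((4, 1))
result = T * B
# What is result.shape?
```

(4, 4)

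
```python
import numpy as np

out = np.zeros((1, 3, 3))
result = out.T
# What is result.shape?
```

(3, 3, 1)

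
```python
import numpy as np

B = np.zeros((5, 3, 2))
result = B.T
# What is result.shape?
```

(2, 3, 5)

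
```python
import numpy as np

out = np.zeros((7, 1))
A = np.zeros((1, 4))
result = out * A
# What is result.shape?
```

(7, 4)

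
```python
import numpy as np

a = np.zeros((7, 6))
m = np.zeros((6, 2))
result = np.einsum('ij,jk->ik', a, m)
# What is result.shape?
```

(7, 2)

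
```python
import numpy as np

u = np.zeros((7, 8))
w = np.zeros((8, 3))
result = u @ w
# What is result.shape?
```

(7, 3)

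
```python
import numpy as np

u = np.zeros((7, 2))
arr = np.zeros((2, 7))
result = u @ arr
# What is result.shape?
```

(7, 7)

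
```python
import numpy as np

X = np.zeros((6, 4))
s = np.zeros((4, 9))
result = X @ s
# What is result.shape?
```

(6, 9)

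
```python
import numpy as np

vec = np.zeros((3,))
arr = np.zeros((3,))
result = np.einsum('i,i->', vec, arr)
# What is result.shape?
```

()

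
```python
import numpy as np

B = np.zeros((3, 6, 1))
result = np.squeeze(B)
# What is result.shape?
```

(3, 6)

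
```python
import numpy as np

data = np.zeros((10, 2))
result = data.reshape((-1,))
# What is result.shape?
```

(20,)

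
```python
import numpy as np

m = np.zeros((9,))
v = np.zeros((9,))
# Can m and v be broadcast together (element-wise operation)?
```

Yes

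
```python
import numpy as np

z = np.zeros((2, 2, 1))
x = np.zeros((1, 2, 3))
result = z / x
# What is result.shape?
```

(2, 2, 3)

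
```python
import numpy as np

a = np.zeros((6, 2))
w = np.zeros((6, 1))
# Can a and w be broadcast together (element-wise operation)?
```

Yes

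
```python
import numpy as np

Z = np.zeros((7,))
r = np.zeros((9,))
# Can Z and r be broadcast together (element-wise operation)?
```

No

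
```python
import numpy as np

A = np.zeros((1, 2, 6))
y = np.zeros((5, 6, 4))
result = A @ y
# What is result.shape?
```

(5, 2, 4)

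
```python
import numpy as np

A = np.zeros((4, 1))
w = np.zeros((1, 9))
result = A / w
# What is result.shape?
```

(4, 9)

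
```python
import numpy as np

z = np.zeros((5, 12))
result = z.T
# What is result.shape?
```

(12, 5)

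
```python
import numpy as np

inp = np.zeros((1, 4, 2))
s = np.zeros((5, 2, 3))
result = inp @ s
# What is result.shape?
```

(5, 4, 3)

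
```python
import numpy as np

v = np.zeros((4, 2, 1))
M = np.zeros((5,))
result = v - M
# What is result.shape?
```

(4, 2, 5)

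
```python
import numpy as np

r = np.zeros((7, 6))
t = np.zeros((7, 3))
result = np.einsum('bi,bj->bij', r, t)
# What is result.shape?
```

(7, 6, 3)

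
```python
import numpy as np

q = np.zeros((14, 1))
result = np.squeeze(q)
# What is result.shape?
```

(14,)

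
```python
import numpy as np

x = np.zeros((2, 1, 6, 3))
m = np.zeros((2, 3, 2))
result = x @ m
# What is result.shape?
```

(2, 2, 6, 2)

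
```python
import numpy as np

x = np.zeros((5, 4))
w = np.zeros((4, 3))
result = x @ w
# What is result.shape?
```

(5, 3)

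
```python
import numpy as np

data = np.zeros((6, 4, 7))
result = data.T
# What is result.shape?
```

(7, 4, 6)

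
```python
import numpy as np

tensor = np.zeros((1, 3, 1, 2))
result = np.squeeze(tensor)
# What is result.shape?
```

(3, 2)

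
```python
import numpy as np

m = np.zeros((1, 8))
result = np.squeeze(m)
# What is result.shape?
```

(8,)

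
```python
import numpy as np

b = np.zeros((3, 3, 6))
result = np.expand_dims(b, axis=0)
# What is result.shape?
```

(1, 3, 3, 6)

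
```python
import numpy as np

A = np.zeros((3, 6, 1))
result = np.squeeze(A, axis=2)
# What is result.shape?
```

(3, 6)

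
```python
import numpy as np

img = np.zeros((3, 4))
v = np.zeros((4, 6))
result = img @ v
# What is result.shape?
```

(3, 6)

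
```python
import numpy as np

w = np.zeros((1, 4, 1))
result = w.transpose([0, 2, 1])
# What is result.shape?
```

(1, 1, 4)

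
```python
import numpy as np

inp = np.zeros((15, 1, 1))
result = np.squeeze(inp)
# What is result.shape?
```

(15,)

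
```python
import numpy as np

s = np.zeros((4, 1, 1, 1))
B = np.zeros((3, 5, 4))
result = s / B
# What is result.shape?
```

(4, 3, 5, 4)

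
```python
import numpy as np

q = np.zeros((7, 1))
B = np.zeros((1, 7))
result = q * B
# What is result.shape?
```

(7, 7)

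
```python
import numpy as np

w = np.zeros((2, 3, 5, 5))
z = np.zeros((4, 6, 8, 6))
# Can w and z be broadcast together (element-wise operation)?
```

No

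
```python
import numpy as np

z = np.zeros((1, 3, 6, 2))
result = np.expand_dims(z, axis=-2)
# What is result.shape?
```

(1, 3, 6, 1, 2)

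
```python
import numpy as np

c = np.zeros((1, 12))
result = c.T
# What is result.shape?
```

(12, 1)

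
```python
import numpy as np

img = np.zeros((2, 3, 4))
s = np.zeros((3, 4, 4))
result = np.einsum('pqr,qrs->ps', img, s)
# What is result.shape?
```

(2, 4)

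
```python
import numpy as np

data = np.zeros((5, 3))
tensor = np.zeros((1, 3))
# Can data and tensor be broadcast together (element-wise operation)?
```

Yes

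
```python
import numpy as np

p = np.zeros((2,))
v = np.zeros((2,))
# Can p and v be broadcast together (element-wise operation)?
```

Yes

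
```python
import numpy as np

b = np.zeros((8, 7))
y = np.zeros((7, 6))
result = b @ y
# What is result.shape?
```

(8, 6)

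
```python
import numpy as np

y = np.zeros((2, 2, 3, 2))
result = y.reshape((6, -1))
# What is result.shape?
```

(6, 4)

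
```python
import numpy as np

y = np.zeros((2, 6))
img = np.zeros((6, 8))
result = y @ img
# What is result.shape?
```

(2, 8)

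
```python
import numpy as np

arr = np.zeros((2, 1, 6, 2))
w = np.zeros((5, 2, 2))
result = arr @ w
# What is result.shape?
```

(2, 5, 6, 2)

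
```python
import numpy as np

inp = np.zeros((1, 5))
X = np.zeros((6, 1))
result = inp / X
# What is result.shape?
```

(6, 5)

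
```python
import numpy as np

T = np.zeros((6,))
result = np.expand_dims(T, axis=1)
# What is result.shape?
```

(6, 1)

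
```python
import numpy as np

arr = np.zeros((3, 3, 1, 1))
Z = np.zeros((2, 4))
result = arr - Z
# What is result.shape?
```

(3, 3, 2, 4)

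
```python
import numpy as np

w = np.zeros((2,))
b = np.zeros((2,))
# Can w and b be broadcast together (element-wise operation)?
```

Yes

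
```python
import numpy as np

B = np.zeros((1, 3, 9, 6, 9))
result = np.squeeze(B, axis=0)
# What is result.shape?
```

(3, 9, 6, 9)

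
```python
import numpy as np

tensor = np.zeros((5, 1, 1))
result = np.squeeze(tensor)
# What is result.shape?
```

(5,)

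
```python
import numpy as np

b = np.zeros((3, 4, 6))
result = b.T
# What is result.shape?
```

(6, 4, 3)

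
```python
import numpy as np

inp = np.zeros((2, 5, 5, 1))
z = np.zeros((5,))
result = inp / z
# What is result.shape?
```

(2, 5, 5, 5)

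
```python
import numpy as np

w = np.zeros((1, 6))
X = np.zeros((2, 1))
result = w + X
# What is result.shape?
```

(2, 6)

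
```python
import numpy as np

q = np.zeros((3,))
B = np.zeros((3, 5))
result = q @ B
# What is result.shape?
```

(5,)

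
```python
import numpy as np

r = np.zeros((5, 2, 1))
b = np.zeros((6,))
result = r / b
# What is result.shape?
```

(5, 2, 6)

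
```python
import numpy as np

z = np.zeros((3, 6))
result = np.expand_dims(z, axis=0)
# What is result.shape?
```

(1, 3, 6)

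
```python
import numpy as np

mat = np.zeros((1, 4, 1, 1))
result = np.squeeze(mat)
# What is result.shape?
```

(4,)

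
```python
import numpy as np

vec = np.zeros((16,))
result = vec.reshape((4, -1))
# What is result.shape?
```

(4, 4)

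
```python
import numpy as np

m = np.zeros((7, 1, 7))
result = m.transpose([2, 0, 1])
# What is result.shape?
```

(7, 7, 1)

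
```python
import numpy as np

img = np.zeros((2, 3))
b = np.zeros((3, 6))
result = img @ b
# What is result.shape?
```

(2, 6)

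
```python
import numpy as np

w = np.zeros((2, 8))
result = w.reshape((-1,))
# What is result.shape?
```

(16,)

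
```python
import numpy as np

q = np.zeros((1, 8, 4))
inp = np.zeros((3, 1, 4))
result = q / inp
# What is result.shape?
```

(3, 8, 4)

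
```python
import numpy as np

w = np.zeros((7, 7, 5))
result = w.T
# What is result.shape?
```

(5, 7, 7)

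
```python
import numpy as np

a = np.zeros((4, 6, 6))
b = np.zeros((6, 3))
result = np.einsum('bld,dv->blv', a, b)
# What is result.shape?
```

(4, 6, 3)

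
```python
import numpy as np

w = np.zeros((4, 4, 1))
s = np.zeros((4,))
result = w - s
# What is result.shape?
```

(4, 4, 4)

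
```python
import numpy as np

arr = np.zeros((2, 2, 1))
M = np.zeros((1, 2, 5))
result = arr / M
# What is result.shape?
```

(2, 2, 5)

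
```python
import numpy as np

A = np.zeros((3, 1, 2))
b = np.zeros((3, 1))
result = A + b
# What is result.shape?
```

(3, 3, 2)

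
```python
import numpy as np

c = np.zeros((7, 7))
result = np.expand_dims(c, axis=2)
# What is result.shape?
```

(7, 7, 1)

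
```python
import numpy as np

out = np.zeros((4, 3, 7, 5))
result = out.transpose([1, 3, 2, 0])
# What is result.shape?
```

(3, 5, 7, 4)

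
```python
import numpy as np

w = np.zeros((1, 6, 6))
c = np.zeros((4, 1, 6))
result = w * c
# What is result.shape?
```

(4, 6, 6)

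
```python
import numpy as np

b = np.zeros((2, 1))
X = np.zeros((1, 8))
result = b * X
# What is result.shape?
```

(2, 8)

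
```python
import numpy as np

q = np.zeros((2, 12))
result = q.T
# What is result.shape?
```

(12, 2)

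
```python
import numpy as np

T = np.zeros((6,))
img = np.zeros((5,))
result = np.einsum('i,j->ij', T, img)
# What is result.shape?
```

(6, 5)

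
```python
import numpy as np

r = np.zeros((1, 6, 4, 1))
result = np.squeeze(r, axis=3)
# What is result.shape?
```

(1, 6, 4)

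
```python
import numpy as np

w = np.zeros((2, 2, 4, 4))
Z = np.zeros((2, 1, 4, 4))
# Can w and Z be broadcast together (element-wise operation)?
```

Yes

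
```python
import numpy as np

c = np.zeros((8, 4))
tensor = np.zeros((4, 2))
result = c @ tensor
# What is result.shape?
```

(8, 2)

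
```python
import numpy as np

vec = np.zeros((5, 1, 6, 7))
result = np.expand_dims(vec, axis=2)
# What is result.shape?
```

(5, 1, 1, 6, 7)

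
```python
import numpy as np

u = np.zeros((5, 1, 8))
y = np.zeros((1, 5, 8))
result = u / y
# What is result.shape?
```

(5, 5, 8)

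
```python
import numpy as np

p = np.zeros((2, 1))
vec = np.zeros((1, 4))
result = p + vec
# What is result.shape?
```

(2, 4)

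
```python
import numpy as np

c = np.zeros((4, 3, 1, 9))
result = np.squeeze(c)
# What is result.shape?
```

(4, 3, 9)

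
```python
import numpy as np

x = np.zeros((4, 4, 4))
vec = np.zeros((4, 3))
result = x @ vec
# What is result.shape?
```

(4, 4, 3)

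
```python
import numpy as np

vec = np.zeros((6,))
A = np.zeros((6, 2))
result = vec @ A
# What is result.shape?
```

(2,)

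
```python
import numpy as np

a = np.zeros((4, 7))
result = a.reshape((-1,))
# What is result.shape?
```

(28,)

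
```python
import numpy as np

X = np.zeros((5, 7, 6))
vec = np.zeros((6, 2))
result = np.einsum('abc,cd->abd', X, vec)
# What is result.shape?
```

(5, 7, 2)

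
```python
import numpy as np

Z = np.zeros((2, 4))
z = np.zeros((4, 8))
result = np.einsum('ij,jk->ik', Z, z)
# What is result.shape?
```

(2, 8)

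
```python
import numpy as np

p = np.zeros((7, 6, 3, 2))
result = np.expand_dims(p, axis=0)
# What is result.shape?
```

(1, 7, 6, 3, 2)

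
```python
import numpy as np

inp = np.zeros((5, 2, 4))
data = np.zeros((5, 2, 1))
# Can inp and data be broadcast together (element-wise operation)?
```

Yes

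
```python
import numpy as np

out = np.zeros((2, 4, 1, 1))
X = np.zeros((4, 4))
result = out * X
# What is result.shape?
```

(2, 4, 4, 4)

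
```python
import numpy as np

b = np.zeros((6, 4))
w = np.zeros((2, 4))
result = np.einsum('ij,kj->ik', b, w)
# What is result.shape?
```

(6, 2)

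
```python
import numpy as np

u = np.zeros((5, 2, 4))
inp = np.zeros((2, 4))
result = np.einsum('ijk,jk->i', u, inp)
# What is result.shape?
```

(5,)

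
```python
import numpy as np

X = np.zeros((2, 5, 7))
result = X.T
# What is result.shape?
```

(7, 5, 2)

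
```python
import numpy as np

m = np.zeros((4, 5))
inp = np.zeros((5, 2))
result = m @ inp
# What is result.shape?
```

(4, 2)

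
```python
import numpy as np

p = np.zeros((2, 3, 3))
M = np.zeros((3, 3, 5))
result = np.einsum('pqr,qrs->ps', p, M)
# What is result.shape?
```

(2, 5)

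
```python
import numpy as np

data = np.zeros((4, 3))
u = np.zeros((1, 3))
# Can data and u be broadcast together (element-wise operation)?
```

Yes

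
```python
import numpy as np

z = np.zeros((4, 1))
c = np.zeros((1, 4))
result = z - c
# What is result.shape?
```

(4, 4)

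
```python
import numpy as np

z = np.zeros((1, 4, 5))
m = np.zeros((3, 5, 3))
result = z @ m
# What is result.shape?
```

(3, 4, 3)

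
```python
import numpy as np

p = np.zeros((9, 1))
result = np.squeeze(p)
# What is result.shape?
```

(9,)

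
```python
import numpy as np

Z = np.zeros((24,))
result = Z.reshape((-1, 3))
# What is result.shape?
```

(8, 3)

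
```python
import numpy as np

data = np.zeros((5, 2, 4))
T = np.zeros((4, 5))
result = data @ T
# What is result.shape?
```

(5, 2, 5)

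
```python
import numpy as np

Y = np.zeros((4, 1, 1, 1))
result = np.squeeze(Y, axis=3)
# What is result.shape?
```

(4, 1, 1)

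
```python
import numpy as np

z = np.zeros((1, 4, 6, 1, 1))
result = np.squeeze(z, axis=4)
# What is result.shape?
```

(1, 4, 6, 1)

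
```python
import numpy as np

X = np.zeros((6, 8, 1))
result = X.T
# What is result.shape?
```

(1, 8, 6)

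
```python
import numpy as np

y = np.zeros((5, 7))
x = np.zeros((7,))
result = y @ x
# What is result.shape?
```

(5,)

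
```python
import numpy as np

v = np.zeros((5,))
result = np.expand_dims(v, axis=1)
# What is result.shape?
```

(5, 1)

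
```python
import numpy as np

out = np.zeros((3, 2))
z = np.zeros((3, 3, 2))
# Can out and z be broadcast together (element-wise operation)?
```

Yes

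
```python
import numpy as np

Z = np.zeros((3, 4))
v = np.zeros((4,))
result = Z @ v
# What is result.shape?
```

(3,)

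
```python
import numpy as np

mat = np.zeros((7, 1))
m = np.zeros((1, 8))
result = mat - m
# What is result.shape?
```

(7, 8)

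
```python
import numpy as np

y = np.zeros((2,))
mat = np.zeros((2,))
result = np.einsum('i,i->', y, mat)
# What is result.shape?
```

()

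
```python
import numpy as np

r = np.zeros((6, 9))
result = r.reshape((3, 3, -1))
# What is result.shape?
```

(3, 3, 6)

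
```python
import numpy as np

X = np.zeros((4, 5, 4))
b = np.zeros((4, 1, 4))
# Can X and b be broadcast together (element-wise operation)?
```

Yes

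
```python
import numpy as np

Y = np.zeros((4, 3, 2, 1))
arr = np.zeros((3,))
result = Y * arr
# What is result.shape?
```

(4, 3, 2, 3)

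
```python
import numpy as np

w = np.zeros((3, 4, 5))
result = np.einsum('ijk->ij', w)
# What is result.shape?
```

(3, 4)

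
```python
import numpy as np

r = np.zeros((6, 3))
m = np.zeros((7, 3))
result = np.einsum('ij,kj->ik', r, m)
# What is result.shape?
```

(6, 7)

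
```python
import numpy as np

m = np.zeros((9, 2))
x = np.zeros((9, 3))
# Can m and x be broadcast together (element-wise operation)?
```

No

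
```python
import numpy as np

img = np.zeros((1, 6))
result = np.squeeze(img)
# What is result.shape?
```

(6,)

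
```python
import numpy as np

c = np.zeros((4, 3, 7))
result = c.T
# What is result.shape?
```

(7, 3, 4)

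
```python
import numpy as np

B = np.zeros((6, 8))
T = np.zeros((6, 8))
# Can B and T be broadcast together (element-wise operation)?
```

Yes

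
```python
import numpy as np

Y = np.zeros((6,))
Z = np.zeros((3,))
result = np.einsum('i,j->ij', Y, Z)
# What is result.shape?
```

(6, 3)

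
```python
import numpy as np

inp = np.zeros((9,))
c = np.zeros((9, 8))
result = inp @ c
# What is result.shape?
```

(8,)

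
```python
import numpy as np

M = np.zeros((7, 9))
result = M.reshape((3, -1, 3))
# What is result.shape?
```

(3, 7, 3)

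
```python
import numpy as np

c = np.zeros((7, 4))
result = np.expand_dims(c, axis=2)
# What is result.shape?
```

(7, 4, 1)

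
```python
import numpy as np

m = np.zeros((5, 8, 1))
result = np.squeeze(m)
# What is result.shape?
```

(5, 8)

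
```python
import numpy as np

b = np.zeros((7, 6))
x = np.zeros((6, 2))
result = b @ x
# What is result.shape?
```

(7, 2)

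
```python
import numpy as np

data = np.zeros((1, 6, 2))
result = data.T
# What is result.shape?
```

(2, 6, 1)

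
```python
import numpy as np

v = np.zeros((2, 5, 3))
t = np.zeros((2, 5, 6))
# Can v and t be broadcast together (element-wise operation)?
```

No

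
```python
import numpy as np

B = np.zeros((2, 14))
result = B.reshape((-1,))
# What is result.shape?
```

(28,)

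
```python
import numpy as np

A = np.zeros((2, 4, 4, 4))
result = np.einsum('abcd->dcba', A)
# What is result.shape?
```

(4, 4, 4, 2)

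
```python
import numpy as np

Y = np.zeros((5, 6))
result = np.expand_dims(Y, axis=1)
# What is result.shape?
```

(5, 1, 6)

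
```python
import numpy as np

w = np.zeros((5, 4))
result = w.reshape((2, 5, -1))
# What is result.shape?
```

(2, 5, 2)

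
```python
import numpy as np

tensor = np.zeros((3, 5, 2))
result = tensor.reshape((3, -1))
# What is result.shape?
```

(3, 10)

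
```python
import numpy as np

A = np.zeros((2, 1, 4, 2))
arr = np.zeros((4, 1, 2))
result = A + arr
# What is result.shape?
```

(2, 4, 4, 2)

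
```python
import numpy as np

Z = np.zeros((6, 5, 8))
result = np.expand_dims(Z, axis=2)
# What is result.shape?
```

(6, 5, 1, 8)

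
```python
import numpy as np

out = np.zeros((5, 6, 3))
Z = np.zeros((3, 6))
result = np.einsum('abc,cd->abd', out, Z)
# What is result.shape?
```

(5, 6, 6)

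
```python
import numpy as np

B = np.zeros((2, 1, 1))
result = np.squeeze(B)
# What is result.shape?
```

(2,)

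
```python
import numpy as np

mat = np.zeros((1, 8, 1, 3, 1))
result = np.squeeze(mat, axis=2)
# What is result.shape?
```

(1, 8, 3, 1)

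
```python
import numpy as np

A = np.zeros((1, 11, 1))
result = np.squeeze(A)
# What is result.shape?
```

(11,)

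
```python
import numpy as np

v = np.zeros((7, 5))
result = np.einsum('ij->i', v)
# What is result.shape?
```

(7,)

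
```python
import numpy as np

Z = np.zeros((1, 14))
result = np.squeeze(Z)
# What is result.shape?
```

(14,)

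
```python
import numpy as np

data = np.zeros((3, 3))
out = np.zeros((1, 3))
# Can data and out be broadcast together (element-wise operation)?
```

Yes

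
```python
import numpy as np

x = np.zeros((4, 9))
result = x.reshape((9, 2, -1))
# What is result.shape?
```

(9, 2, 2)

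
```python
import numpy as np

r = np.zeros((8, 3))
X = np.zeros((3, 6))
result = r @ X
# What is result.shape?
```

(8, 6)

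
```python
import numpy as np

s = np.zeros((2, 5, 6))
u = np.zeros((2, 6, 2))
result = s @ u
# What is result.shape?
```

(2, 5, 2)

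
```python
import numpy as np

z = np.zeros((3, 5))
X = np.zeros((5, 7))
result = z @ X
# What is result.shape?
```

(3, 7)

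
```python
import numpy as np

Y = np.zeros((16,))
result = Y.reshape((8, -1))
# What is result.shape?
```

(8, 2)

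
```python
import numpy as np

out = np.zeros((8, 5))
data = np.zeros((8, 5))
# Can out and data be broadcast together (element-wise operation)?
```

Yes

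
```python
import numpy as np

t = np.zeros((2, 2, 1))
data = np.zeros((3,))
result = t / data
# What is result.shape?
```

(2, 2, 3)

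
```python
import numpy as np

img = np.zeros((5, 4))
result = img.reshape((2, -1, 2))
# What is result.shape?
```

(2, 5, 2)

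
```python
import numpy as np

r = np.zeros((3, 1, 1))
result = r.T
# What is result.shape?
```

(1, 1, 3)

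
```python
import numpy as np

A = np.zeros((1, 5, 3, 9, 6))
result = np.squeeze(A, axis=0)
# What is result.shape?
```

(5, 3, 9, 6)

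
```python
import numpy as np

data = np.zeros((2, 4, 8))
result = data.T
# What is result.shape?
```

(8, 4, 2)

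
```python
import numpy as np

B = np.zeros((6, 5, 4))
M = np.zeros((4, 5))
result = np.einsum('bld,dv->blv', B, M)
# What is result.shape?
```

(6, 5, 5)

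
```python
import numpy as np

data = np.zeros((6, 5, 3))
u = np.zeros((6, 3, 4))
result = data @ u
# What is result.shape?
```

(6, 5, 4)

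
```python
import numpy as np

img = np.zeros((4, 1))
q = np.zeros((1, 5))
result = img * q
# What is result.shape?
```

(4, 5)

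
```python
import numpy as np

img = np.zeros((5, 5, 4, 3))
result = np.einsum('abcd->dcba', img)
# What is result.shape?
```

(3, 4, 5, 5)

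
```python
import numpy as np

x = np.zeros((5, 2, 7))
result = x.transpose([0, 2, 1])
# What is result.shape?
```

(5, 7, 2)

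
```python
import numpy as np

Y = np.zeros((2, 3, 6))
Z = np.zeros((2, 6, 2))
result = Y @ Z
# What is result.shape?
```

(2, 3, 2)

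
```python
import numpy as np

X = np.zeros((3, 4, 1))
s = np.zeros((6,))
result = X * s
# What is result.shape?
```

(3, 4, 6)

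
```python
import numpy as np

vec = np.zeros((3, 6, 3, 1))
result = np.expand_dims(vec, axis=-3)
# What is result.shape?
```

(3, 6, 1, 3, 1)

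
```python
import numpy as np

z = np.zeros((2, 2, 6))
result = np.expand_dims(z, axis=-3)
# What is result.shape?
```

(2, 1, 2, 6)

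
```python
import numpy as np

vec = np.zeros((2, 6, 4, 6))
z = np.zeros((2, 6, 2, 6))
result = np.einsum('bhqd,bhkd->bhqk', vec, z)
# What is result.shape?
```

(2, 6, 4, 2)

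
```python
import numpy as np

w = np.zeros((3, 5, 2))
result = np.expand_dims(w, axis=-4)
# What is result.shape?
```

(1, 3, 5, 2)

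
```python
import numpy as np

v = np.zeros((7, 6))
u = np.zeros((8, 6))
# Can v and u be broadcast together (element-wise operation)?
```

No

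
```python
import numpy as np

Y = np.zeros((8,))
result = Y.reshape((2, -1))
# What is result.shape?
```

(2, 4)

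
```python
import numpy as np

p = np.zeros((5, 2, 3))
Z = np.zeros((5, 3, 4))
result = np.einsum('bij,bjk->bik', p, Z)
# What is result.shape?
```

(5, 2, 4)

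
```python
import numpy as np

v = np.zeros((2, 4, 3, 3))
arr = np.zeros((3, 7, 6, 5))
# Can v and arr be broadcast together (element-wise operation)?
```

No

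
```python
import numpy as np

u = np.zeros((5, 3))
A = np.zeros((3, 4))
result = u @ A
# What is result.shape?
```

(5, 4)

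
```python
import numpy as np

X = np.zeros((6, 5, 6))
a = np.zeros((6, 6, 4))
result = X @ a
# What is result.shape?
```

(6, 5, 4)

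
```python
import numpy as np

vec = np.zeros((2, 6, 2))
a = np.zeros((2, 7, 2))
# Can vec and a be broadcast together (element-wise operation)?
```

No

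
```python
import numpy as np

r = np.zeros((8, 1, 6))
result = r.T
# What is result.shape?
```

(6, 1, 8)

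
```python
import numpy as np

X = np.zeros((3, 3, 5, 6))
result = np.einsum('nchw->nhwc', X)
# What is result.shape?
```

(3, 5, 6, 3)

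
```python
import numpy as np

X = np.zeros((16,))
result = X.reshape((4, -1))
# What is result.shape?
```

(4, 4)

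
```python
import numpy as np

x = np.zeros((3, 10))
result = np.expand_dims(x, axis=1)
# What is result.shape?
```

(3, 1, 10)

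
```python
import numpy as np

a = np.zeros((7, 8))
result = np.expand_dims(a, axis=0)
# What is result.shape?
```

(1, 7, 8)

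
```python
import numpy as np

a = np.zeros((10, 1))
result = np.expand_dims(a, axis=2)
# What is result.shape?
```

(10, 1, 1)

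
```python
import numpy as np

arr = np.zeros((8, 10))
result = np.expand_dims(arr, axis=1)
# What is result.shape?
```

(8, 1, 10)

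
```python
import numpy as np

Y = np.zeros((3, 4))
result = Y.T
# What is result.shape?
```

(4, 3)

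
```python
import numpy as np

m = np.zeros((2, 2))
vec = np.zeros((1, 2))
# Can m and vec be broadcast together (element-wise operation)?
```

Yes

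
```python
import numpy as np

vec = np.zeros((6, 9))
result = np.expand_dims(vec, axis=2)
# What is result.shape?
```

(6, 9, 1)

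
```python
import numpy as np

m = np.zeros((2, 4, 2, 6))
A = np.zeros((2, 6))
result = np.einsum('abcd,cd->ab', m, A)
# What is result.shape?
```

(2, 4)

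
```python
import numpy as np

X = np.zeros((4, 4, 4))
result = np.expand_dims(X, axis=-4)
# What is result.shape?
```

(1, 4, 4, 4)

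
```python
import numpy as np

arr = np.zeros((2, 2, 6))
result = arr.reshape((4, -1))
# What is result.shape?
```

(4, 6)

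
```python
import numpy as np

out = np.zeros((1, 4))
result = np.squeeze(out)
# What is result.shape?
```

(4,)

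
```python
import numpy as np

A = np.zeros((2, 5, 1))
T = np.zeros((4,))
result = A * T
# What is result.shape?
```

(2, 5, 4)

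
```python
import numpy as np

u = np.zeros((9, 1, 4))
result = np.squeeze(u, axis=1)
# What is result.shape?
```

(9, 4)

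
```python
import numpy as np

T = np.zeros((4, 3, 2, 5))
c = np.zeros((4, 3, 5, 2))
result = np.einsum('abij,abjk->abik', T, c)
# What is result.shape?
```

(4, 3, 2, 2)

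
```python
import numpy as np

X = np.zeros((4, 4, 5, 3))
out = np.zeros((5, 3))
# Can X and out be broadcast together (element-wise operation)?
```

Yes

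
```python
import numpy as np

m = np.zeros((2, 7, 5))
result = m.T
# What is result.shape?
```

(5, 7, 2)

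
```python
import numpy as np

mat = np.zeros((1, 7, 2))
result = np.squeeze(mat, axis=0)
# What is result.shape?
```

(7, 2)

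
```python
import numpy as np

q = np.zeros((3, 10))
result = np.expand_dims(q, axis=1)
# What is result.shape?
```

(3, 1, 10)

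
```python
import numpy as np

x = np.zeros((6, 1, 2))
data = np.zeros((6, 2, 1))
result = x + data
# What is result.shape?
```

(6, 2, 2)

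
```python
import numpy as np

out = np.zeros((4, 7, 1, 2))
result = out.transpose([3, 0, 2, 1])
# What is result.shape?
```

(2, 4, 1, 7)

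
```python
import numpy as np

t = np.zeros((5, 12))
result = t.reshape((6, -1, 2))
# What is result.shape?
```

(6, 5, 2)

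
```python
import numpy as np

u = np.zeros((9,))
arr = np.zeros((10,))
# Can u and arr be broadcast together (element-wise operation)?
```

No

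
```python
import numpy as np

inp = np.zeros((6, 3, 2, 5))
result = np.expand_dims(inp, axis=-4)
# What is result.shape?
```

(6, 1, 3, 2, 5)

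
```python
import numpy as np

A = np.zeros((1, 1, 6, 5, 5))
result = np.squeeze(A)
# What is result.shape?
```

(6, 5, 5)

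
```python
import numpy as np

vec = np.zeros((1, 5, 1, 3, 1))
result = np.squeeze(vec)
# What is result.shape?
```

(5, 3)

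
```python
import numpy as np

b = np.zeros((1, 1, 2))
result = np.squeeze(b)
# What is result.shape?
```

(2,)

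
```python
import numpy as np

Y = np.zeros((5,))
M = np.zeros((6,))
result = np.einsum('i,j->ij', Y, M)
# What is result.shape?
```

(5, 6)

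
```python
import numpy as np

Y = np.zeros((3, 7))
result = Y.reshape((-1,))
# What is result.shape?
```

(21,)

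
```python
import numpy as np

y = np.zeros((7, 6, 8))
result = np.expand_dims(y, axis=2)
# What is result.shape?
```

(7, 6, 1, 8)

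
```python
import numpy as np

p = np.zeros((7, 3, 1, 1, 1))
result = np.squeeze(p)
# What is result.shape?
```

(7, 3)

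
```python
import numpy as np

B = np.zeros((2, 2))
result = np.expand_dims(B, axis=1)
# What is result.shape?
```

(2, 1, 2)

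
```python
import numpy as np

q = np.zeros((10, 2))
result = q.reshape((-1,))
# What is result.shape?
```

(20,)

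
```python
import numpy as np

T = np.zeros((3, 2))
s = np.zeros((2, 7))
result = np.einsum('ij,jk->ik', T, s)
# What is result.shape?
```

(3, 7)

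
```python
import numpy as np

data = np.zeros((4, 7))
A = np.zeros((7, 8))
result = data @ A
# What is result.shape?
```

(4, 8)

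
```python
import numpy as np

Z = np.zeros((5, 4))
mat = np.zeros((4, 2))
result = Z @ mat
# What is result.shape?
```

(5, 2)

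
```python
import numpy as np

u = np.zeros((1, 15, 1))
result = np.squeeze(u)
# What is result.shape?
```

(15,)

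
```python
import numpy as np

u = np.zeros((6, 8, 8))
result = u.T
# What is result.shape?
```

(8, 8, 6)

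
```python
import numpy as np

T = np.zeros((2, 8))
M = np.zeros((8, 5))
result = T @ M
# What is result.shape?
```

(2, 5)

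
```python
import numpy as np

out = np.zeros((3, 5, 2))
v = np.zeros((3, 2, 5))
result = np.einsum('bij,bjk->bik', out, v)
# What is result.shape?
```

(3, 5, 5)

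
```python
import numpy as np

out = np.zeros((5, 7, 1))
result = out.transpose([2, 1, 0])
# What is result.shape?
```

(1, 7, 5)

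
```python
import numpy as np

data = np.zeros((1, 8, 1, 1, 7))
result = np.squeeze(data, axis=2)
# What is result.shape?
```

(1, 8, 1, 7)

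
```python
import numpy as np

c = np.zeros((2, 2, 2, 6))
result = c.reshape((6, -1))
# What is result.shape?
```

(6, 8)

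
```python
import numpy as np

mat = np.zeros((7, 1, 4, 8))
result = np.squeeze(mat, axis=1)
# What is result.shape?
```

(7, 4, 8)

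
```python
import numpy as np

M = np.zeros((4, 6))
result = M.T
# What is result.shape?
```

(6, 4)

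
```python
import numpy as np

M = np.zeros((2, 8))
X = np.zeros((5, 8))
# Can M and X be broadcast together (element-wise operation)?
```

No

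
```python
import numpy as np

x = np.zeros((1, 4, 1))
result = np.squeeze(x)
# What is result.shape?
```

(4,)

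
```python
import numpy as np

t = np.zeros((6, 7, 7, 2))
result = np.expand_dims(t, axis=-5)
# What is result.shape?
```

(1, 6, 7, 7, 2)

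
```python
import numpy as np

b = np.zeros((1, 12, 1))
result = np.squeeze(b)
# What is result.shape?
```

(12,)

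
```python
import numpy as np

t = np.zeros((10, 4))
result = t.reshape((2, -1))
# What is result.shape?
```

(2, 20)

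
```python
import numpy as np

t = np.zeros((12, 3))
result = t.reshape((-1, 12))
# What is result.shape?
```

(3, 12)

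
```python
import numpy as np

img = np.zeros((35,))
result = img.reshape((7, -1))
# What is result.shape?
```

(7, 5)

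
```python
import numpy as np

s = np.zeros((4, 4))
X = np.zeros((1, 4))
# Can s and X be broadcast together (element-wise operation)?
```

Yes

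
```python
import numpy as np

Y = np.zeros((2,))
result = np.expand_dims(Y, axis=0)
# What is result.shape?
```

(1, 2)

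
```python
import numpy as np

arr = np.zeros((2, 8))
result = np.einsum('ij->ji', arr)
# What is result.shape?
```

(8, 2)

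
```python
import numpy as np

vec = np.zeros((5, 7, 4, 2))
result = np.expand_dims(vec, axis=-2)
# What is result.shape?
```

(5, 7, 4, 1, 2)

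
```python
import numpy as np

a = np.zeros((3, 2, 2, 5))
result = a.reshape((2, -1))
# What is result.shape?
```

(2, 30)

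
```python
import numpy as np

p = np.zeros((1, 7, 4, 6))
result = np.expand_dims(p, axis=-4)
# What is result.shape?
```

(1, 1, 7, 4, 6)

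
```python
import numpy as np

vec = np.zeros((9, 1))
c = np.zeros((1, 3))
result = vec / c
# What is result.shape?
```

(9, 3)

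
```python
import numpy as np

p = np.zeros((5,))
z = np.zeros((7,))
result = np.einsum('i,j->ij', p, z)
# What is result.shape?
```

(5, 7)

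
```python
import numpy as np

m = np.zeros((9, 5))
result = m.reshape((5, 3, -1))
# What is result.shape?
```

(5, 3, 3)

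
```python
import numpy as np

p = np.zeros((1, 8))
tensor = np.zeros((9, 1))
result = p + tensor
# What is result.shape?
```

(9, 8)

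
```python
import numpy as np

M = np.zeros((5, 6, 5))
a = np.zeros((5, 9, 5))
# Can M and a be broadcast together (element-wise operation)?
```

No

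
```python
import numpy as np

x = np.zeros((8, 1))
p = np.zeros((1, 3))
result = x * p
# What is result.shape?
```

(8, 3)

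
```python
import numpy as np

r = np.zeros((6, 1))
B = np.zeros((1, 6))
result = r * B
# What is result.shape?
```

(6, 6)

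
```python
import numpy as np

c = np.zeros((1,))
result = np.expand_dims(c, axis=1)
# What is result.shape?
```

(1, 1)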